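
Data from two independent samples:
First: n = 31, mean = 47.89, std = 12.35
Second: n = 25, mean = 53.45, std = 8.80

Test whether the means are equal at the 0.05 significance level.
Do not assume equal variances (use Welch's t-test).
Welch's two-sample t-test:
H₀: μ₁ = μ₂
H₁: μ₁ ≠ μ₂
s₁²/n₁ = 12.35²/31 = 4.9201,  s₂²/n₂ = 8.80²/25 = 3.0976
SE = √(s₁²/n₁ + s₂²/n₂) = √(4.9201 + 3.0976) = 2.8316
df (Welch-Satterthwaite) = (s₁²/n₁ + s₂²/n₂)² / [(s₁²/n₁)²/(n₁-1) + (s₂²/n₂)²/(n₂-1)] ≈ 53.27
t = (x̄₁ - x̄₂) / SE = (47.89 - 53.45) / 2.8316 = -5.56 / 2.8316 = -1.964
p-value = 0.0548

Since p-value > α = 0.05, we fail to reject H₀.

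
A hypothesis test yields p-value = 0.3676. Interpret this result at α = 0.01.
Since p = 0.3676 > α = 0.01, fail to reject H₀.
There is insufficient evidence to reject the null hypothesis; the result is not statistically significant at the 0.01 level.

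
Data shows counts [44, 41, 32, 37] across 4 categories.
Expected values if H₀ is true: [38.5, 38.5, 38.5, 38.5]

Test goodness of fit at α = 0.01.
Chi-square goodness of fit test:
H₀: observed counts match expected distribution
H₁: observed counts differ from expected distribution
df = k - 1 = 3
χ² = Σ(O - E)²/E
   = (44 - 38.5)²/38.5 + (41 - 38.5)²/38.5 + (32 - 38.5)²/38.5 + (37 - 38.5)²/38.5
   = 0.786 + 0.162 + 1.097 + 0.058
   = 2.10
p-value = 0.5511

Since p-value > α = 0.01, we fail to reject H₀.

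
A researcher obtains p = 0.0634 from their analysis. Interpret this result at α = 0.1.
Since p = 0.0634 < α = 0.1, reject H₀.
There is sufficient evidence to reject the null hypothesis; the result is statistically significant at the 0.1 level.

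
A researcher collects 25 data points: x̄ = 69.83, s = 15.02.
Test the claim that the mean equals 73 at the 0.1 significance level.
One-sample t-test:
H₀: μ = 73
H₁: μ ≠ 73
df = n - 1 = 24
t = (x̄ - μ₀) / (s/√n) = (69.83 - 73) / (15.02/√25) = -1.055
p-value = 0.3018

Since p-value > α = 0.1, we fail to reject H₀.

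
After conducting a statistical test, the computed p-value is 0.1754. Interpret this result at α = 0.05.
Since p = 0.1754 > α = 0.05, fail to reject H₀.
There is insufficient evidence to reject the null hypothesis; the result is not statistically significant at the 0.05 level.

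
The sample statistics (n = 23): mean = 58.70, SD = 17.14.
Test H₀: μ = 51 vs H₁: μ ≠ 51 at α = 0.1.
One-sample t-test:
H₀: μ = 51
H₁: μ ≠ 51
df = n - 1 = 22
t = (x̄ - μ₀) / (s/√n) = (58.70 - 51) / (17.14/√23) = 2.154
p-value = 0.0424

Since p-value < α = 0.1, we reject H₀.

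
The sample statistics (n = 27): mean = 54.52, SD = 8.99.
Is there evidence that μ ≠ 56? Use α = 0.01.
One-sample t-test:
H₀: μ = 56
H₁: μ ≠ 56
df = n - 1 = 26
t = (x̄ - μ₀) / (s/√n) = (54.52 - 56) / (8.99/√27) = -0.855
p-value = 0.4001

Since p-value > α = 0.01, we fail to reject H₀.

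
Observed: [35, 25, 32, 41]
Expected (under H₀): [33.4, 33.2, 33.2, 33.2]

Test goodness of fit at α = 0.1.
Chi-square goodness of fit test:
H₀: observed counts match expected distribution
H₁: observed counts differ from expected distribution
df = k - 1 = 3
χ² = Σ(O - E)²/E
   = (35 - 33.4)²/33.4 + (25 - 33.2)²/33.2 + (32 - 33.2)²/33.2 + (41 - 33.2)²/33.2
   = 0.077 + 2.025 + 0.043 + 1.833
   = 3.98
p-value = 0.2639

Since p-value > α = 0.1, we fail to reject H₀.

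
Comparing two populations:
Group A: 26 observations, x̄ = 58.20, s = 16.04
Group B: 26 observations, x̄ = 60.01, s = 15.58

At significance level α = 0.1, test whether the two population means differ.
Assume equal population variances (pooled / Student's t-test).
Student's two-sample t-test (equal variances):
H₀: μ₁ = μ₂
H₁: μ₁ ≠ μ₂
df = n₁ + n₂ - 2 = 50
Pooled variance s_p² = [(n₁-1)s₁² + (n₂-1)s₂²] / (n₁ + n₂ - 2) = [(25)(16.04²) + (25)(15.58²)] / 50 = 250.0090
SE = √(s_p²(1/n₁ + 1/n₂)) = √(250.0090 × (1/26 + 1/26)) = 4.3854
t = (x̄₁ - x̄₂) / SE = (58.20 - 60.01) / 4.3854 = -1.81 / 4.3854 = -0.413
p-value = 0.6816

Since p-value > α = 0.1, we fail to reject H₀.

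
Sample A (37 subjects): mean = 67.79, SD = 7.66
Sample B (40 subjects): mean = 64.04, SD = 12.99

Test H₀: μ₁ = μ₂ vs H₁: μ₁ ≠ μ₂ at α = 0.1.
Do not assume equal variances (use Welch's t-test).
Welch's two-sample t-test:
H₀: μ₁ = μ₂
H₁: μ₁ ≠ μ₂
s₁²/n₁ = 7.66²/37 = 1.5858,  s₂²/n₂ = 12.99²/40 = 4.2185
SE = √(s₁²/n₁ + s₂²/n₂) = √(1.5858 + 4.2185) = 2.4092
df (Welch-Satterthwaite) = (s₁²/n₁ + s₂²/n₂)² / [(s₁²/n₁)²/(n₁-1) + (s₂²/n₂)²/(n₂-1)] ≈ 64.03
t = (x̄₁ - x̄₂) / SE = (67.79 - 64.04) / 2.4092 = 3.75 / 2.4092 = 1.557
p-value = 0.1245

Since p-value > α = 0.1, we fail to reject H₀.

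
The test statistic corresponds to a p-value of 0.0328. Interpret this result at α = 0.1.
Since p = 0.0328 < α = 0.1, reject H₀.
There is sufficient evidence to reject the null hypothesis; the result is statistically significant at the 0.1 level.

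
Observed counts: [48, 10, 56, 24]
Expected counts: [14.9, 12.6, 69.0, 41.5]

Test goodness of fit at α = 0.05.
Chi-square goodness of fit test:
H₀: observed counts match expected distribution
H₁: observed counts differ from expected distribution
df = k - 1 = 3
χ² = Σ(O - E)²/E
   = (48 - 14.9)²/14.9 + (10 - 12.6)²/12.6 + (56 - 69.0)²/69.0 + (24 - 41.5)²/41.5
   = 73.531 + 0.537 + 2.449 + 7.380
   = 83.90
p-value < 0.0001

Since p-value < α = 0.05, we reject H₀.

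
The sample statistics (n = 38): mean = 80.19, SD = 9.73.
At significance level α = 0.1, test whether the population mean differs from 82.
One-sample t-test:
H₀: μ = 82
H₁: μ ≠ 82
df = n - 1 = 37
t = (x̄ - μ₀) / (s/√n) = (80.19 - 82) / (9.73/√38) = -1.147
p-value = 0.2589

Since p-value > α = 0.1, we fail to reject H₀.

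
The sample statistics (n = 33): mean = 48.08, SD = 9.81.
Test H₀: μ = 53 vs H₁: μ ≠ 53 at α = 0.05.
One-sample t-test:
H₀: μ = 53
H₁: μ ≠ 53
df = n - 1 = 32
t = (x̄ - μ₀) / (s/√n) = (48.08 - 53) / (9.81/√33) = -2.881
p-value = 0.0070

Since p-value < α = 0.05, we reject H₀.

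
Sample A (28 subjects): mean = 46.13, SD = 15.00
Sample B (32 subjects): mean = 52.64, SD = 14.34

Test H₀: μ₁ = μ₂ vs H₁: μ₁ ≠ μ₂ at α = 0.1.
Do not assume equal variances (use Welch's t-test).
Welch's two-sample t-test:
H₀: μ₁ = μ₂
H₁: μ₁ ≠ μ₂
s₁²/n₁ = 15.00²/28 = 8.0357,  s₂²/n₂ = 14.34²/32 = 6.4261
SE = √(s₁²/n₁ + s₂²/n₂) = √(8.0357 + 6.4261) = 3.8029
df (Welch-Satterthwaite) = (s₁²/n₁ + s₂²/n₂)² / [(s₁²/n₁)²/(n₁-1) + (s₂²/n₂)²/(n₂-1)] ≈ 56.17
t = (x̄₁ - x̄₂) / SE = (46.13 - 52.64) / 3.8029 = -6.51 / 3.8029 = -1.712
p-value = 0.0924

Since p-value < α = 0.1, we reject H₀.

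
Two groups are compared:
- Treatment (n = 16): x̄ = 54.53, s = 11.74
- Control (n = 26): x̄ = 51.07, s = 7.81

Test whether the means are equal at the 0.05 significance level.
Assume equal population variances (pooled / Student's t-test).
Student's two-sample t-test (equal variances):
H₀: μ₁ = μ₂
H₁: μ₁ ≠ μ₂
df = n₁ + n₂ - 2 = 40
Pooled variance s_p² = [(n₁-1)s₁² + (n₂-1)s₂²] / (n₁ + n₂ - 2) = [(15)(11.74²) + (25)(7.81²)] / 40 = 89.8079
SE = √(s_p²(1/n₁ + 1/n₂)) = √(89.8079 × (1/16 + 1/26)) = 3.0112
t = (x̄₁ - x̄₂) / SE = (54.53 - 51.07) / 3.0112 = 3.46 / 3.0112 = 1.149
p-value = 0.2574

Since p-value > α = 0.05, we fail to reject H₀.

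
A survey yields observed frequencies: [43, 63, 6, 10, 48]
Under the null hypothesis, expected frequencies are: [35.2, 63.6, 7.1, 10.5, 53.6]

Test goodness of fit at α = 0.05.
Chi-square goodness of fit test:
H₀: observed counts match expected distribution
H₁: observed counts differ from expected distribution
df = k - 1 = 4
χ² = Σ(O - E)²/E
   = (43 - 35.2)²/35.2 + (63 - 63.6)²/63.6 + (6 - 7.1)²/7.1 + (10 - 10.5)²/10.5 + (48 - 53.6)²/53.6
   = 1.728 + 0.006 + 0.170 + 0.024 + 0.585
   = 2.51
p-value = 0.6422

Since p-value > α = 0.05, we fail to reject H₀.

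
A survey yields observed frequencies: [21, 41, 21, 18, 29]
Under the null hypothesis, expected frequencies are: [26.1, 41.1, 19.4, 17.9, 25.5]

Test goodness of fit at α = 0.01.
Chi-square goodness of fit test:
H₀: observed counts match expected distribution
H₁: observed counts differ from expected distribution
df = k - 1 = 4
χ² = Σ(O - E)²/E
   = (21 - 26.1)²/26.1 + (41 - 41.1)²/41.1 + (21 - 19.4)²/19.4 + (18 - 17.9)²/17.9 + (29 - 25.5)²/25.5
   = 0.997 + 0.000 + 0.132 + 0.001 + 0.480
   = 1.61
p-value = 0.8070

Since p-value > α = 0.01, we fail to reject H₀.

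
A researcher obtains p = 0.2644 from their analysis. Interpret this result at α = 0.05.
Since p = 0.2644 > α = 0.05, fail to reject H₀.
There is insufficient evidence to reject the null hypothesis; the result is not statistically significant at the 0.05 level.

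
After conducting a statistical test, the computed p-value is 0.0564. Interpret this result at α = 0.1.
Since p = 0.0564 < α = 0.1, reject H₀.
There is sufficient evidence to reject the null hypothesis; the result is statistically significant at the 0.1 level.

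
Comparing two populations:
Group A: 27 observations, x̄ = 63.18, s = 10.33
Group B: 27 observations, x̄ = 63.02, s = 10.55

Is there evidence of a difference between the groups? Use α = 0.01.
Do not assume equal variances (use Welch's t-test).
Welch's two-sample t-test:
H₀: μ₁ = μ₂
H₁: μ₁ ≠ μ₂
s₁²/n₁ = 10.33²/27 = 3.9522,  s₂²/n₂ = 10.55²/27 = 4.1223
SE = √(s₁²/n₁ + s₂²/n₂) = √(3.9522 + 4.1223) = 2.8416
df (Welch-Satterthwaite) = (s₁²/n₁ + s₂²/n₂)² / [(s₁²/n₁)²/(n₁-1) + (s₂²/n₂)²/(n₂-1)] ≈ 51.98
t = (x̄₁ - x̄₂) / SE = (63.18 - 63.02) / 2.8416 = 0.16 / 2.8416 = 0.056
p-value = 0.9553

Since p-value > α = 0.01, we fail to reject H₀.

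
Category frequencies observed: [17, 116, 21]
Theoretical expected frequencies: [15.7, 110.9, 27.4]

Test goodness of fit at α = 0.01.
Chi-square goodness of fit test:
H₀: observed counts match expected distribution
H₁: observed counts differ from expected distribution
df = k - 1 = 2
χ² = Σ(O - E)²/E
   = (17 - 15.7)²/15.7 + (116 - 110.9)²/110.9 + (21 - 27.4)²/27.4
   = 0.108 + 0.235 + 1.495
   = 1.84
p-value = 0.3991

Since p-value > α = 0.01, we fail to reject H₀.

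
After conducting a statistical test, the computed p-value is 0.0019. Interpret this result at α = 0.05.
Since p = 0.0019 < α = 0.05, reject H₀.
There is sufficient evidence to reject the null hypothesis; the result is statistically significant at the 0.05 level.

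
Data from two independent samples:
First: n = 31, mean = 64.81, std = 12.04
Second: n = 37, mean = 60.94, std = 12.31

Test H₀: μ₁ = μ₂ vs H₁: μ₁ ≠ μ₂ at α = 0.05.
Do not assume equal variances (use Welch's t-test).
Welch's two-sample t-test:
H₀: μ₁ = μ₂
H₁: μ₁ ≠ μ₂
s₁²/n₁ = 12.04²/31 = 4.6762,  s₂²/n₂ = 12.31²/37 = 4.0956
SE = √(s₁²/n₁ + s₂²/n₂) = √(4.6762 + 4.0956) = 2.9617
df (Welch-Satterthwaite) = (s₁²/n₁ + s₂²/n₂)² / [(s₁²/n₁)²/(n₁-1) + (s₂²/n₂)²/(n₂-1)] ≈ 64.40
t = (x̄₁ - x̄₂) / SE = (64.81 - 60.94) / 2.9617 = 3.87 / 2.9617 = 1.307
p-value = 0.1960

Since p-value > α = 0.05, we fail to reject H₀.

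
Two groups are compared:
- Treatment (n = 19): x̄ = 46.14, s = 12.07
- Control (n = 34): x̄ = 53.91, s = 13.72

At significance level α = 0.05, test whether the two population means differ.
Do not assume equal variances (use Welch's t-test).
Welch's two-sample t-test:
H₀: μ₁ = μ₂
H₁: μ₁ ≠ μ₂
s₁²/n₁ = 12.07²/19 = 7.6676,  s₂²/n₂ = 13.72²/34 = 5.5364
SE = √(s₁²/n₁ + s₂²/n₂) = √(7.6676 + 5.5364) = 3.6337
df (Welch-Satterthwaite) = (s₁²/n₁ + s₂²/n₂)² / [(s₁²/n₁)²/(n₁-1) + (s₂²/n₂)²/(n₂-1)] ≈ 41.56
t = (x̄₁ - x̄₂) / SE = (46.14 - 53.91) / 3.6337 = -7.77 / 3.6337 = -2.138
p-value = 0.0384

Since p-value < α = 0.05, we reject H₀.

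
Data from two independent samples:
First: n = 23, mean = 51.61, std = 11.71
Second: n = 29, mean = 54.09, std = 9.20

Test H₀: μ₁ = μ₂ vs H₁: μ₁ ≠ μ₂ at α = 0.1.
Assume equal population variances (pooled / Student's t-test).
Student's two-sample t-test (equal variances):
H₀: μ₁ = μ₂
H₁: μ₁ ≠ μ₂
df = n₁ + n₂ - 2 = 50
Pooled variance s_p² = [(n₁-1)s₁² + (n₂-1)s₂²] / (n₁ + n₂ - 2) = [(22)(11.71²) + (28)(9.20²)] / 50 = 107.7330
SE = √(s_p²(1/n₁ + 1/n₂)) = √(107.7330 × (1/23 + 1/29)) = 2.8981
t = (x̄₁ - x̄₂) / SE = (51.61 - 54.09) / 2.8981 = -2.48 / 2.8981 = -0.856
p-value = 0.3962

Since p-value > α = 0.1, we fail to reject H₀.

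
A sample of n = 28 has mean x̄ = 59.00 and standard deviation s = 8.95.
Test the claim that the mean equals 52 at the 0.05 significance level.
One-sample t-test:
H₀: μ = 52
H₁: μ ≠ 52
df = n - 1 = 27
t = (x̄ - μ₀) / (s/√n) = (59.00 - 52) / (8.95/√28) = 4.139
p-value = 0.0003

Since p-value < α = 0.05, we reject H₀.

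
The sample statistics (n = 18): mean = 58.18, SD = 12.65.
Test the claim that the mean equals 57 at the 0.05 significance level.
One-sample t-test:
H₀: μ = 57
H₁: μ ≠ 57
df = n - 1 = 17
t = (x̄ - μ₀) / (s/√n) = (58.18 - 57) / (12.65/√18) = 0.396
p-value = 0.6972

Since p-value > α = 0.05, we fail to reject H₀.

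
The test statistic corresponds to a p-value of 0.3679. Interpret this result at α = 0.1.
Since p = 0.3679 > α = 0.1, fail to reject H₀.
There is insufficient evidence to reject the null hypothesis; the result is not statistically significant at the 0.1 level.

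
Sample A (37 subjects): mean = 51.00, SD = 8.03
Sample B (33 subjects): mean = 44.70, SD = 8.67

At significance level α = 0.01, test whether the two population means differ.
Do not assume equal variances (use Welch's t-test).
Welch's two-sample t-test:
H₀: μ₁ = μ₂
H₁: μ₁ ≠ μ₂
s₁²/n₁ = 8.03²/37 = 1.7427,  s₂²/n₂ = 8.67²/33 = 2.2778
SE = √(s₁²/n₁ + s₂²/n₂) = √(1.7427 + 2.2778) = 2.0051
df (Welch-Satterthwaite) = (s₁²/n₁ + s₂²/n₂)² / [(s₁²/n₁)²/(n₁-1) + (s₂²/n₂)²/(n₂-1)] ≈ 65.58
t = (x̄₁ - x̄₂) / SE = (51.00 - 44.70) / 2.0051 = 6.30 / 2.0051 = 3.142
p-value = 0.0025

Since p-value < α = 0.01, we reject H₀.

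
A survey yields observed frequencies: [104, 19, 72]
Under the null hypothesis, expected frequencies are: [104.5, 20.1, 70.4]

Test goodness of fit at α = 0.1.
Chi-square goodness of fit test:
H₀: observed counts match expected distribution
H₁: observed counts differ from expected distribution
df = k - 1 = 2
χ² = Σ(O - E)²/E
   = (104 - 104.5)²/104.5 + (19 - 20.1)²/20.1 + (72 - 70.4)²/70.4
   = 0.002 + 0.060 + 0.036
   = 0.10
p-value = 0.9517

Since p-value > α = 0.1, we fail to reject H₀.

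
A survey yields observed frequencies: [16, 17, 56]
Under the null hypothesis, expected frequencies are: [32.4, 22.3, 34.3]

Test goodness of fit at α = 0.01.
Chi-square goodness of fit test:
H₀: observed counts match expected distribution
H₁: observed counts differ from expected distribution
df = k - 1 = 2
χ² = Σ(O - E)²/E
   = (16 - 32.4)²/32.4 + (17 - 22.3)²/22.3 + (56 - 34.3)²/34.3
   = 8.301 + 1.260 + 13.729
   = 23.29
p-value < 0.0001

Since p-value < α = 0.01, we reject H₀.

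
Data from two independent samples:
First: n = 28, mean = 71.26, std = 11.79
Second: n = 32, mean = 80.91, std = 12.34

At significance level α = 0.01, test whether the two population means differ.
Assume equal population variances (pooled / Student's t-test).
Student's two-sample t-test (equal variances):
H₀: μ₁ = μ₂
H₁: μ₁ ≠ μ₂
df = n₁ + n₂ - 2 = 58
Pooled variance s_p² = [(n₁-1)s₁² + (n₂-1)s₂²] / (n₁ + n₂ - 2) = [(27)(11.79²) + (31)(12.34²)] / 58 = 146.0975
SE = √(s_p²(1/n₁ + 1/n₂)) = √(146.0975 × (1/28 + 1/32)) = 3.1278
t = (x̄₁ - x̄₂) / SE = (71.26 - 80.91) / 3.1278 = -9.65 / 3.1278 = -3.085
p-value = 0.0031

Since p-value < α = 0.01, we reject H₀.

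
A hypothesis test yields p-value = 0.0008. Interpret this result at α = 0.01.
Since p = 0.0008 < α = 0.01, reject H₀.
There is sufficient evidence to reject the null hypothesis; the result is statistically significant at the 0.01 level.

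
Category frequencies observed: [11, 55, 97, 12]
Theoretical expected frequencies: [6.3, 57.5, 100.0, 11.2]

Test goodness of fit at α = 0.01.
Chi-square goodness of fit test:
H₀: observed counts match expected distribution
H₁: observed counts differ from expected distribution
df = k - 1 = 3
χ² = Σ(O - E)²/E
   = (11 - 6.3)²/6.3 + (55 - 57.5)²/57.5 + (97 - 100.0)²/100.0 + (12 - 11.2)²/11.2
   = 3.506 + 0.109 + 0.090 + 0.057
   = 3.76
p-value = 0.2883

Since p-value > α = 0.01, we fail to reject H₀.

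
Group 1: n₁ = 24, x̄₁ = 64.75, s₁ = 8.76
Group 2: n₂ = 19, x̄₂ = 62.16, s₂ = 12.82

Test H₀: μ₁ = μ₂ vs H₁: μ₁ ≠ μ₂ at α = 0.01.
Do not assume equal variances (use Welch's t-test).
Welch's two-sample t-test:
H₀: μ₁ = μ₂
H₁: μ₁ ≠ μ₂
s₁²/n₁ = 8.76²/24 = 3.1974,  s₂²/n₂ = 12.82²/19 = 8.6501
SE = √(s₁²/n₁ + s₂²/n₂) = √(3.1974 + 8.6501) = 3.4420
df (Welch-Satterthwaite) = (s₁²/n₁ + s₂²/n₂)² / [(s₁²/n₁)²/(n₁-1) + (s₂²/n₂)²/(n₂-1)] ≈ 30.50
t = (x̄₁ - x̄₂) / SE = (64.75 - 62.16) / 3.4420 = 2.59 / 3.4420 = 0.752
p-value = 0.4575

Since p-value > α = 0.01, we fail to reject H₀.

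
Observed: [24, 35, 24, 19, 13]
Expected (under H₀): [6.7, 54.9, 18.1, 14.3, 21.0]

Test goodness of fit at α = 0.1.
Chi-square goodness of fit test:
H₀: observed counts match expected distribution
H₁: observed counts differ from expected distribution
df = k - 1 = 4
χ² = Σ(O - E)²/E
   = (24 - 6.7)²/6.7 + (35 - 54.9)²/54.9 + (24 - 18.1)²/18.1 + (19 - 14.3)²/14.3 + (13 - 21.0)²/21.0
   = 44.670 + 7.213 + 1.923 + 1.545 + 3.048
   = 58.40
p-value < 0.0001

Since p-value < α = 0.1, we reject H₀.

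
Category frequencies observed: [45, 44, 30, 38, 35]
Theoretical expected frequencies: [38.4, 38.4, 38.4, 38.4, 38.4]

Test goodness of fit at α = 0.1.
Chi-square goodness of fit test:
H₀: observed counts match expected distribution
H₁: observed counts differ from expected distribution
df = k - 1 = 4
χ² = Σ(O - E)²/E
   = (45 - 38.4)²/38.4 + (44 - 38.4)²/38.4 + (30 - 38.4)²/38.4 + (38 - 38.4)²/38.4 + (35 - 38.4)²/38.4
   = 1.134 + 0.817 + 1.837 + 0.004 + 0.301
   = 4.09
p-value = 0.3935

Since p-value > α = 0.1, we fail to reject H₀.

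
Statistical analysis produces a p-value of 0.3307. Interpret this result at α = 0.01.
Since p = 0.3307 > α = 0.01, fail to reject H₀.
There is insufficient evidence to reject the null hypothesis; the result is not statistically significant at the 0.01 level.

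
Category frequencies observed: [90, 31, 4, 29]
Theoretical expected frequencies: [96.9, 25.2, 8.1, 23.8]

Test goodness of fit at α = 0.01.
Chi-square goodness of fit test:
H₀: observed counts match expected distribution
H₁: observed counts differ from expected distribution
df = k - 1 = 3
χ² = Σ(O - E)²/E
   = (90 - 96.9)²/96.9 + (31 - 25.2)²/25.2 + (4 - 8.1)²/8.1 + (29 - 23.8)²/23.8
   = 0.491 + 1.335 + 2.075 + 1.136
   = 5.04
p-value = 0.1691

Since p-value > α = 0.01, we fail to reject H₀.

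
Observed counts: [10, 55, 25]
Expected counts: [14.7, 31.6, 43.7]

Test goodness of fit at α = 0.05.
Chi-square goodness of fit test:
H₀: observed counts match expected distribution
H₁: observed counts differ from expected distribution
df = k - 1 = 2
χ² = Σ(O - E)²/E
   = (10 - 14.7)²/14.7 + (55 - 31.6)²/31.6 + (25 - 43.7)²/43.7
   = 1.503 + 17.328 + 8.002
   = 26.83
p-value < 0.0001

Since p-value < α = 0.05, we reject H₀.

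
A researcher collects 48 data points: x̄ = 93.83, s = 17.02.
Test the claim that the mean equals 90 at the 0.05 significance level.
One-sample t-test:
H₀: μ = 90
H₁: μ ≠ 90
df = n - 1 = 47
t = (x̄ - μ₀) / (s/√n) = (93.83 - 90) / (17.02/√48) = 1.559
p-value = 0.1257

Since p-value > α = 0.05, we fail to reject H₀.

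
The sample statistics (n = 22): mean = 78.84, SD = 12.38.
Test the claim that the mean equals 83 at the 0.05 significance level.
One-sample t-test:
H₀: μ = 83
H₁: μ ≠ 83
df = n - 1 = 21
t = (x̄ - μ₀) / (s/√n) = (78.84 - 83) / (12.38/√22) = -1.576
p-value = 0.1299

Since p-value > α = 0.05, we fail to reject H₀.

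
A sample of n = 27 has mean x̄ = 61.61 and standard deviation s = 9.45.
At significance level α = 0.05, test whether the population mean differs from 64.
One-sample t-test:
H₀: μ = 64
H₁: μ ≠ 64
df = n - 1 = 26
t = (x̄ - μ₀) / (s/√n) = (61.61 - 64) / (9.45/√27) = -1.314
p-value = 0.2003

Since p-value > α = 0.05, we fail to reject H₀.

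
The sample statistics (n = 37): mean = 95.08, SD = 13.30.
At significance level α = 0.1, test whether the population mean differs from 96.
One-sample t-test:
H₀: μ = 96
H₁: μ ≠ 96
df = n - 1 = 36
t = (x̄ - μ₀) / (s/√n) = (95.08 - 96) / (13.30/√37) = -0.421
p-value = 0.6764

Since p-value > α = 0.1, we fail to reject H₀.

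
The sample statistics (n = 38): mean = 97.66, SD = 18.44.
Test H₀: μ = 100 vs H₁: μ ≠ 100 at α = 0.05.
One-sample t-test:
H₀: μ = 100
H₁: μ ≠ 100
df = n - 1 = 37
t = (x̄ - μ₀) / (s/√n) = (97.66 - 100) / (18.44/√38) = -0.782
p-value = 0.4390

Since p-value > α = 0.05, we fail to reject H₀.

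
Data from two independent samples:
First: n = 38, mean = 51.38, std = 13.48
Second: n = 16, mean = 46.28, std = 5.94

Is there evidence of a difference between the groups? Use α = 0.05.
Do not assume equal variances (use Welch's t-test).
Welch's two-sample t-test:
H₀: μ₁ = μ₂
H₁: μ₁ ≠ μ₂
s₁²/n₁ = 13.48²/38 = 4.7819,  s₂²/n₂ = 5.94²/16 = 2.2052
SE = √(s₁²/n₁ + s₂²/n₂) = √(4.7819 + 2.2052) = 2.6433
df (Welch-Satterthwaite) = (s₁²/n₁ + s₂²/n₂)² / [(s₁²/n₁)²/(n₁-1) + (s₂²/n₂)²/(n₂-1)] ≈ 51.81
t = (x̄₁ - x̄₂) / SE = (51.38 - 46.28) / 2.6433 = 5.10 / 2.6433 = 1.929
p-value = 0.0592

Since p-value > α = 0.05, we fail to reject H₀.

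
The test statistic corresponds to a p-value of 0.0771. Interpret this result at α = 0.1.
Since p = 0.0771 < α = 0.1, reject H₀.
There is sufficient evidence to reject the null hypothesis; the result is statistically significant at the 0.1 level.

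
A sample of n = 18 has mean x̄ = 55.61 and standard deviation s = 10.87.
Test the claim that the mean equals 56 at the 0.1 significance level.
One-sample t-test:
H₀: μ = 56
H₁: μ ≠ 56
df = n - 1 = 17
t = (x̄ - μ₀) / (s/√n) = (55.61 - 56) / (10.87/√18) = -0.152
p-value = 0.8808

Since p-value > α = 0.1, we fail to reject H₀.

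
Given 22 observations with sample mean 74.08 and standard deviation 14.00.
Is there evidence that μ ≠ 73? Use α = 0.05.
One-sample t-test:
H₀: μ = 73
H₁: μ ≠ 73
df = n - 1 = 21
t = (x̄ - μ₀) / (s/√n) = (74.08 - 73) / (14.00/√22) = 0.362
p-value = 0.7211

Since p-value > α = 0.05, we fail to reject H₀.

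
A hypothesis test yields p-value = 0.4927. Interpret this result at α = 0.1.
Since p = 0.4927 > α = 0.1, fail to reject H₀.
There is insufficient evidence to reject the null hypothesis; the result is not statistically significant at the 0.1 level.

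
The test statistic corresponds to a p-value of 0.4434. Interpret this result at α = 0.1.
Since p = 0.4434 > α = 0.1, fail to reject H₀.
There is insufficient evidence to reject the null hypothesis; the result is not statistically significant at the 0.1 level.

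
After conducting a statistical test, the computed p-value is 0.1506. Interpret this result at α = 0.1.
Since p = 0.1506 > α = 0.1, fail to reject H₀.
There is insufficient evidence to reject the null hypothesis; the result is not statistically significant at the 0.1 level.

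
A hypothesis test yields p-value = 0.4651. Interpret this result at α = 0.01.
Since p = 0.4651 > α = 0.01, fail to reject H₀.
There is insufficient evidence to reject the null hypothesis; the result is not statistically significant at the 0.01 level.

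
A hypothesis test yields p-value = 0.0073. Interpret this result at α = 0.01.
Since p = 0.0073 < α = 0.01, reject H₀.
There is sufficient evidence to reject the null hypothesis; the result is statistically significant at the 0.01 level.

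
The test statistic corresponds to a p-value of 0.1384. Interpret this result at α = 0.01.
Since p = 0.1384 > α = 0.01, fail to reject H₀.
There is insufficient evidence to reject the null hypothesis; the result is not statistically significant at the 0.01 level.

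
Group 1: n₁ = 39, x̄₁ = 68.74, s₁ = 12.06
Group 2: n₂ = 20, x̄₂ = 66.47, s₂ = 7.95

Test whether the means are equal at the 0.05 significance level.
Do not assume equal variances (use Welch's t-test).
Welch's two-sample t-test:
H₀: μ₁ = μ₂
H₁: μ₁ ≠ μ₂
s₁²/n₁ = 12.06²/39 = 3.7293,  s₂²/n₂ = 7.95²/20 = 3.1601
SE = √(s₁²/n₁ + s₂²/n₂) = √(3.7293 + 3.1601) = 2.6248
df (Welch-Satterthwaite) = (s₁²/n₁ + s₂²/n₂)² / [(s₁²/n₁)²/(n₁-1) + (s₂²/n₂)²/(n₂-1)] ≈ 53.24
t = (x̄₁ - x̄₂) / SE = (68.74 - 66.47) / 2.6248 = 2.27 / 2.6248 = 0.865
p-value = 0.3910

Since p-value > α = 0.05, we fail to reject H₀.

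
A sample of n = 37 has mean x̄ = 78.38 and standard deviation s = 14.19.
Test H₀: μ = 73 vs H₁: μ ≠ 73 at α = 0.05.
One-sample t-test:
H₀: μ = 73
H₁: μ ≠ 73
df = n - 1 = 36
t = (x̄ - μ₀) / (s/√n) = (78.38 - 73) / (14.19/√37) = 2.306
p-value = 0.0270

Since p-value < α = 0.05, we reject H₀.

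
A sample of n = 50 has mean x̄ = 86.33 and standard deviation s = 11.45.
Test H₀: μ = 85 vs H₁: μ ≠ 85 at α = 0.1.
One-sample t-test:
H₀: μ = 85
H₁: μ ≠ 85
df = n - 1 = 49
t = (x̄ - μ₀) / (s/√n) = (86.33 - 85) / (11.45/√50) = 0.821
p-value = 0.4154

Since p-value > α = 0.1, we fail to reject H₀.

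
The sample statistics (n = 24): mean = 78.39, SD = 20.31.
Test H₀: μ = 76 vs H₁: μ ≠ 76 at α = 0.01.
One-sample t-test:
H₀: μ = 76
H₁: μ ≠ 76
df = n - 1 = 23
t = (x̄ - μ₀) / (s/√n) = (78.39 - 76) / (20.31/√24) = 0.576
p-value = 0.5699

Since p-value > α = 0.01, we fail to reject H₀.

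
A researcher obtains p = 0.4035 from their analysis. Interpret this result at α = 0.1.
Since p = 0.4035 > α = 0.1, fail to reject H₀.
There is insufficient evidence to reject the null hypothesis; the result is not statistically significant at the 0.1 level.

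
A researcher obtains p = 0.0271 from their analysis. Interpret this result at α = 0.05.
Since p = 0.0271 < α = 0.05, reject H₀.
There is sufficient evidence to reject the null hypothesis; the result is statistically significant at the 0.05 level.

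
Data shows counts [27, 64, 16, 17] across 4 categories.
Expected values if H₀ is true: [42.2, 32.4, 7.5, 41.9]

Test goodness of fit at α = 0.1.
Chi-square goodness of fit test:
H₀: observed counts match expected distribution
H₁: observed counts differ from expected distribution
df = k - 1 = 3
χ² = Σ(O - E)²/E
   = (27 - 42.2)²/42.2 + (64 - 32.4)²/32.4 + (16 - 7.5)²/7.5 + (17 - 41.9)²/41.9
   = 5.475 + 30.820 + 9.633 + 14.797
   = 60.73
p-value < 0.0001

Since p-value < α = 0.1, we reject H₀.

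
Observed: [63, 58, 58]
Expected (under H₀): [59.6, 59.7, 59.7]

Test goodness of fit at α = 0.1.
Chi-square goodness of fit test:
H₀: observed counts match expected distribution
H₁: observed counts differ from expected distribution
df = k - 1 = 2
χ² = Σ(O - E)²/E
   = (63 - 59.6)²/59.6 + (58 - 59.7)²/59.7 + (58 - 59.7)²/59.7
   = 0.194 + 0.048 + 0.048
   = 0.29
p-value = 0.8647

Since p-value > α = 0.1, we fail to reject H₀.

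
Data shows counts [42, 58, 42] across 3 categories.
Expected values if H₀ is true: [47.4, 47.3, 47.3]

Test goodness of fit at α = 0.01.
Chi-square goodness of fit test:
H₀: observed counts match expected distribution
H₁: observed counts differ from expected distribution
df = k - 1 = 2
χ² = Σ(O - E)²/E
   = (42 - 47.4)²/47.4 + (58 - 47.3)²/47.3 + (42 - 47.3)²/47.3
   = 0.615 + 2.421 + 0.594
   = 3.63
p-value = 0.1629

Since p-value > α = 0.01, we fail to reject H₀.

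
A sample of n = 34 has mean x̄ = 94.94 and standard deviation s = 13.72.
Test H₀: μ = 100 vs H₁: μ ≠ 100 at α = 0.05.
One-sample t-test:
H₀: μ = 100
H₁: μ ≠ 100
df = n - 1 = 33
t = (x̄ - μ₀) / (s/√n) = (94.94 - 100) / (13.72/√34) = -2.150
p-value = 0.0389

Since p-value < α = 0.05, we reject H₀.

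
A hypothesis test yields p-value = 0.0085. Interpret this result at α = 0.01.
Since p = 0.0085 < α = 0.01, reject H₀.
There is sufficient evidence to reject the null hypothesis; the result is statistically significant at the 0.01 level.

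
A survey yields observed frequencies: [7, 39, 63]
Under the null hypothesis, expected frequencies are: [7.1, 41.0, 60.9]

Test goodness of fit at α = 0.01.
Chi-square goodness of fit test:
H₀: observed counts match expected distribution
H₁: observed counts differ from expected distribution
df = k - 1 = 2
χ² = Σ(O - E)²/E
   = (7 - 7.1)²/7.1 + (39 - 41.0)²/41.0 + (63 - 60.9)²/60.9
   = 0.001 + 0.098 + 0.072
   = 0.17
p-value = 0.9179

Since p-value > α = 0.01, we fail to reject H₀.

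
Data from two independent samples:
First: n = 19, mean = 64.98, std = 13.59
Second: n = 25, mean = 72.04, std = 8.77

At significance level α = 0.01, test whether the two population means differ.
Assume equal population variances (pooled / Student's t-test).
Student's two-sample t-test (equal variances):
H₀: μ₁ = μ₂
H₁: μ₁ ≠ μ₂
df = n₁ + n₂ - 2 = 42
Pooled variance s_p² = [(n₁-1)s₁² + (n₂-1)s₂²] / (n₁ + n₂ - 2) = [(18)(13.59²) + (24)(8.77²)] / 42 = 123.1023
SE = √(s_p²(1/n₁ + 1/n₂)) = √(123.1023 × (1/19 + 1/25)) = 3.3769
t = (x̄₁ - x̄₂) / SE = (64.98 - 72.04) / 3.3769 = -7.06 / 3.3769 = -2.091
p-value = 0.0426

Since p-value > α = 0.01, we fail to reject H₀.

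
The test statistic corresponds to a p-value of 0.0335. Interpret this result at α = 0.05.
Since p = 0.0335 < α = 0.05, reject H₀.
There is sufficient evidence to reject the null hypothesis; the result is statistically significant at the 0.05 level.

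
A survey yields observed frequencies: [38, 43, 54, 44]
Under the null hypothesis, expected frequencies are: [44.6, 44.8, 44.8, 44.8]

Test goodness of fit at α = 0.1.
Chi-square goodness of fit test:
H₀: observed counts match expected distribution
H₁: observed counts differ from expected distribution
df = k - 1 = 3
χ² = Σ(O - E)²/E
   = (38 - 44.6)²/44.6 + (43 - 44.8)²/44.8 + (54 - 44.8)²/44.8 + (44 - 44.8)²/44.8
   = 0.977 + 0.072 + 1.889 + 0.014
   = 2.95
p-value = 0.3990

Since p-value > α = 0.1, we fail to reject H₀.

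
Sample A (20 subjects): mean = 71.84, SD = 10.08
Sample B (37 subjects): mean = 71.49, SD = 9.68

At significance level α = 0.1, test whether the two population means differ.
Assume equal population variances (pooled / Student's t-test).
Student's two-sample t-test (equal variances):
H₀: μ₁ = μ₂
H₁: μ₁ ≠ μ₂
df = n₁ + n₂ - 2 = 55
Pooled variance s_p² = [(n₁-1)s₁² + (n₂-1)s₂²] / (n₁ + n₂ - 2) = [(19)(10.08²) + (36)(9.68²)] / 55 = 96.4329
SE = √(s_p²(1/n₁ + 1/n₂)) = √(96.4329 × (1/20 + 1/37)) = 2.7254
t = (x̄₁ - x̄₂) / SE = (71.84 - 71.49) / 2.7254 = 0.35 / 2.7254 = 0.128
p-value = 0.8983

Since p-value > α = 0.1, we fail to reject H₀.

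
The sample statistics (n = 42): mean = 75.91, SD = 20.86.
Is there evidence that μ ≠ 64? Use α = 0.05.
One-sample t-test:
H₀: μ = 64
H₁: μ ≠ 64
df = n - 1 = 41
t = (x̄ - μ₀) / (s/√n) = (75.91 - 64) / (20.86/√42) = 3.700
p-value = 0.0006

Since p-value < α = 0.05, we reject H₀.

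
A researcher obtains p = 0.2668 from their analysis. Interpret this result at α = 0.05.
Since p = 0.2668 > α = 0.05, fail to reject H₀.
There is insufficient evidence to reject the null hypothesis; the result is not statistically significant at the 0.05 level.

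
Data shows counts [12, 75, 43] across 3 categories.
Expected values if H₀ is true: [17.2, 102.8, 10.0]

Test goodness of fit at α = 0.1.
Chi-square goodness of fit test:
H₀: observed counts match expected distribution
H₁: observed counts differ from expected distribution
df = k - 1 = 2
χ² = Σ(O - E)²/E
   = (12 - 17.2)²/17.2 + (75 - 102.8)²/102.8 + (43 - 10.0)²/10.0
   = 1.572 + 7.518 + 108.900
   = 117.99
p-value < 0.0001

Since p-value < α = 0.1, we reject H₀.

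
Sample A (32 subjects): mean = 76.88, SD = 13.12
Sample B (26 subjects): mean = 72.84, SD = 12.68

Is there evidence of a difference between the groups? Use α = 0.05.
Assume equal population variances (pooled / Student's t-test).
Student's two-sample t-test (equal variances):
H₀: μ₁ = μ₂
H₁: μ₁ ≠ μ₂
df = n₁ + n₂ - 2 = 56
Pooled variance s_p² = [(n₁-1)s₁² + (n₂-1)s₂²] / (n₁ + n₂ - 2) = [(31)(13.12²) + (25)(12.68²)] / 56 = 167.0665
SE = √(s_p²(1/n₁ + 1/n₂)) = √(167.0665 × (1/32 + 1/26)) = 3.4127
t = (x̄₁ - x̄₂) / SE = (76.88 - 72.84) / 3.4127 = 4.04 / 3.4127 = 1.184
p-value = 0.2415

Since p-value > α = 0.05, we fail to reject H₀.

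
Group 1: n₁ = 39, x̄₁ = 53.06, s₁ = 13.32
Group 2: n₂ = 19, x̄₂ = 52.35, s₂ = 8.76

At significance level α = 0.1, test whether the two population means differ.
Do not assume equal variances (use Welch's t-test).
Welch's two-sample t-test:
H₀: μ₁ = μ₂
H₁: μ₁ ≠ μ₂
s₁²/n₁ = 13.32²/39 = 4.5493,  s₂²/n₂ = 8.76²/19 = 4.0388
SE = √(s₁²/n₁ + s₂²/n₂) = √(4.5493 + 4.0388) = 2.9305
df (Welch-Satterthwaite) = (s₁²/n₁ + s₂²/n₂)² / [(s₁²/n₁)²/(n₁-1) + (s₂²/n₂)²/(n₂-1)] ≈ 50.84
t = (x̄₁ - x̄₂) / SE = (53.06 - 52.35) / 2.9305 = 0.71 / 2.9305 = 0.242
p-value = 0.8095

Since p-value > α = 0.1, we fail to reject H₀.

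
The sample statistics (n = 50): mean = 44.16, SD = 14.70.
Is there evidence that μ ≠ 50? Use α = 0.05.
One-sample t-test:
H₀: μ = 50
H₁: μ ≠ 50
df = n - 1 = 49
t = (x̄ - μ₀) / (s/√n) = (44.16 - 50) / (14.70/√50) = -2.809
p-value = 0.0071

Since p-value < α = 0.05, we reject H₀.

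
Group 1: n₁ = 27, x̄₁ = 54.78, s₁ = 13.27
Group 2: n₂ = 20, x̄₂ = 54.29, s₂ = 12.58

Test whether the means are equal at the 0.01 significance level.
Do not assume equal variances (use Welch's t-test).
Welch's two-sample t-test:
H₀: μ₁ = μ₂
H₁: μ₁ ≠ μ₂
s₁²/n₁ = 13.27²/27 = 6.5220,  s₂²/n₂ = 12.58²/20 = 7.9128
SE = √(s₁²/n₁ + s₂²/n₂) = √(6.5220 + 7.9128) = 3.7993
df (Welch-Satterthwaite) = (s₁²/n₁ + s₂²/n₂)² / [(s₁²/n₁)²/(n₁-1) + (s₂²/n₂)²/(n₂-1)] ≈ 42.25
t = (x̄₁ - x̄₂) / SE = (54.78 - 54.29) / 3.7993 = 0.49 / 3.7993 = 0.129
p-value = 0.8980

Since p-value > α = 0.01, we fail to reject H₀.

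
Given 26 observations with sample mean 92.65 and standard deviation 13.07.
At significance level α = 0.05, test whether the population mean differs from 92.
One-sample t-test:
H₀: μ = 92
H₁: μ ≠ 92
df = n - 1 = 25
t = (x̄ - μ₀) / (s/√n) = (92.65 - 92) / (13.07/√26) = 0.254
p-value = 0.8019

Since p-value > α = 0.05, we fail to reject H₀.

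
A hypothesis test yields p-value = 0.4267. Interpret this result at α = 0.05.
Since p = 0.4267 > α = 0.05, fail to reject H₀.
There is insufficient evidence to reject the null hypothesis; the result is not statistically significant at the 0.05 level.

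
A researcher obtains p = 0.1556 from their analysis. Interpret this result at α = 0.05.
Since p = 0.1556 > α = 0.05, fail to reject H₀.
There is insufficient evidence to reject the null hypothesis; the result is not statistically significant at the 0.05 level.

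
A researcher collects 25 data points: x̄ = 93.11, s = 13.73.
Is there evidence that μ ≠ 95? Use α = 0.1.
One-sample t-test:
H₀: μ = 95
H₁: μ ≠ 95
df = n - 1 = 24
t = (x̄ - μ₀) / (s/√n) = (93.11 - 95) / (13.73/√25) = -0.688
p-value = 0.4979

Since p-value > α = 0.1, we fail to reject H₀.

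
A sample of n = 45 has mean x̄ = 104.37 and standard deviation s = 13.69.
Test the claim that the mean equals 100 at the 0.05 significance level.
One-sample t-test:
H₀: μ = 100
H₁: μ ≠ 100
df = n - 1 = 44
t = (x̄ - μ₀) / (s/√n) = (104.37 - 100) / (13.69/√45) = 2.141
p-value = 0.0378

Since p-value < α = 0.05, we reject H₀.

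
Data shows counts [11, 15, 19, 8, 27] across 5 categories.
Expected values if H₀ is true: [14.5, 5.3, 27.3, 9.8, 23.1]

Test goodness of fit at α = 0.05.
Chi-square goodness of fit test:
H₀: observed counts match expected distribution
H₁: observed counts differ from expected distribution
df = k - 1 = 4
χ² = Σ(O - E)²/E
   = (11 - 14.5)²/14.5 + (15 - 5.3)²/5.3 + (19 - 27.3)²/27.3 + (8 - 9.8)²/9.8 + (27 - 23.1)²/23.1
   = 0.845 + 17.753 + 2.523 + 0.331 + 0.658
   = 22.11
p-value = 0.0002

Since p-value < α = 0.05, we reject H₀.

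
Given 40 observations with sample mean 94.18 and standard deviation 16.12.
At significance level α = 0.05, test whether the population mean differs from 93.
One-sample t-test:
H₀: μ = 93
H₁: μ ≠ 93
df = n - 1 = 39
t = (x̄ - μ₀) / (s/√n) = (94.18 - 93) / (16.12/√40) = 0.463
p-value = 0.6460

Since p-value > α = 0.05, we fail to reject H₀.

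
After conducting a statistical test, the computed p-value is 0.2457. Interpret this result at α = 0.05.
Since p = 0.2457 > α = 0.05, fail to reject H₀.
There is insufficient evidence to reject the null hypothesis; the result is not statistically significant at the 0.05 level.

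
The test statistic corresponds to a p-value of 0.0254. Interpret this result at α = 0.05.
Since p = 0.0254 < α = 0.05, reject H₀.
There is sufficient evidence to reject the null hypothesis; the result is statistically significant at the 0.05 level.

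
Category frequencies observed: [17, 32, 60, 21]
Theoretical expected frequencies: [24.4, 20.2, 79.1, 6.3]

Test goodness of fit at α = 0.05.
Chi-square goodness of fit test:
H₀: observed counts match expected distribution
H₁: observed counts differ from expected distribution
df = k - 1 = 3
χ² = Σ(O - E)²/E
   = (17 - 24.4)²/24.4 + (32 - 20.2)²/20.2 + (60 - 79.1)²/79.1 + (21 - 6.3)²/6.3
   = 2.244 + 6.893 + 4.612 + 34.300
   = 48.05
p-value < 0.0001

Since p-value < α = 0.05, we reject H₀.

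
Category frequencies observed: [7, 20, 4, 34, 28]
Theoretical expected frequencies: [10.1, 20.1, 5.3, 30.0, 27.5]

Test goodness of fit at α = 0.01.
Chi-square goodness of fit test:
H₀: observed counts match expected distribution
H₁: observed counts differ from expected distribution
df = k - 1 = 4
χ² = Σ(O - E)²/E
   = (7 - 10.1)²/10.1 + (20 - 20.1)²/20.1 + (4 - 5.3)²/5.3 + (34 - 30.0)²/30.0 + (28 - 27.5)²/27.5
   = 0.951 + 0.000 + 0.319 + 0.533 + 0.009
   = 1.81
p-value = 0.7701

Since p-value > α = 0.01, we fail to reject H₀.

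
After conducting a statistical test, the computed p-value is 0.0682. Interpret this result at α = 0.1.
Since p = 0.0682 < α = 0.1, reject H₀.
There is sufficient evidence to reject the null hypothesis; the result is statistically significant at the 0.1 level.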